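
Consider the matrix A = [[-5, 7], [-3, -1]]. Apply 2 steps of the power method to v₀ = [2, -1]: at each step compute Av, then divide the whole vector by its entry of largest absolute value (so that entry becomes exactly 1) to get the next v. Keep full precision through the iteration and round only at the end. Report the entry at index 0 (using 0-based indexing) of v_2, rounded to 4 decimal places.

0.8929

Av0 = (-17.00000, -5.00000); divide by -17.00000 → v1 = (1.00000, 0.29412)
Av1 = (-2.94118, -3.29412); divide by -3.29412 → v2 = (0.89286, 1.00000)
Requested entry of v2: 50/56 = 0.8929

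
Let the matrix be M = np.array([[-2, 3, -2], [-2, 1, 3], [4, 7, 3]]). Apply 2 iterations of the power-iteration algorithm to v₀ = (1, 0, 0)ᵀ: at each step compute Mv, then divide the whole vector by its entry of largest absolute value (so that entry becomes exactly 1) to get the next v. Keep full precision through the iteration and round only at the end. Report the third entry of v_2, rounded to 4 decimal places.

Mv0 = (-2.00000, -2.00000, 4.00000); divide by 4.00000 → v1 = (-0.50000, -0.50000, 1.00000)
Mv1 = (-2.50000, 3.50000, -2.50000); divide by 3.50000 → v2 = (-0.71429, 1.00000, -0.71429)
Requested entry of v2: -10/14 = -0.7143

-0.7143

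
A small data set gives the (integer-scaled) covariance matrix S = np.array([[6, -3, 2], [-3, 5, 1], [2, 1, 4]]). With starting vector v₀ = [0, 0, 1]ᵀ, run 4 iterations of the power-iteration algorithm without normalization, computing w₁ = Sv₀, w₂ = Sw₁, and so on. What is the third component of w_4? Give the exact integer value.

w1 = Sv₀ = (6·0 + (-3)·0 + 2·1; (-3)·0 + 5·0 + 1·1; 2·0 + 1·0 + 4·1) = (2, 1, 4)
w2 = Sw1 = (6·2 + (-3)·1 + 2·4; (-3)·2 + 5·1 + 1·4; 2·2 + 1·1 + 4·4) = (17, 3, 21)
w3 = Sw2 = (135, -15, 121)
w4 = Sw3 = (1097, -359, 739)
The requested component of w4 is 739.

739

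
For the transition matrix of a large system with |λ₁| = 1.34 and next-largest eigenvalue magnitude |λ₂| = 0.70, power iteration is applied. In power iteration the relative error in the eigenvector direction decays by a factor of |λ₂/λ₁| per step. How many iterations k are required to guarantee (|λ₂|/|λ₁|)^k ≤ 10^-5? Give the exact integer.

|λ₂/λ₁| = 0.70/1.34 = 0.52239
Need k ≥ ln(10^-5) / ln(0.52239) = -11.5129 / -0.6493 ≈ 17.730
Smallest integer k satisfying the bound: 18

18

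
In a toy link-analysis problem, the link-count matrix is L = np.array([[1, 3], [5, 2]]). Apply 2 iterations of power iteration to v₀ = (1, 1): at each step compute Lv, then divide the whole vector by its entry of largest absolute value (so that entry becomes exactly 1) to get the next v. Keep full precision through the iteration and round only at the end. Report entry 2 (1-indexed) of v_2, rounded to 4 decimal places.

Lv0 = (4.00000, 7.00000); divide by 7.00000 → v1 = (0.57143, 1.00000)
Lv1 = (3.57143, 4.85714); divide by 4.85714 → v2 = (0.73529, 1.00000)
Requested entry of v2: 34/34 = 1.0000

1.0000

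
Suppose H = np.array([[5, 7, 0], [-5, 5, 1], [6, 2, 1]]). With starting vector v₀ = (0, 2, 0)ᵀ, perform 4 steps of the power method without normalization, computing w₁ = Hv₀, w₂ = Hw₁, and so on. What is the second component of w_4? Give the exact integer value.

-5384

w1 = Hv₀ = (5·0 + 7·2 + 0·0; (-5)·0 + 5·2 + 1·0; 6·0 + 2·2 + 1·0) = (14, 10, 4)
w2 = Hw1 = (5·14 + 7·10 + 0·4; (-5)·14 + 5·10 + 1·4; 6·14 + 2·10 + 1·4) = (140, -16, 108)
w3 = Hw2 = (588, -672, 916)
w4 = Hw3 = (-1764, -5384, 3100)
The requested component of w4 is -5384.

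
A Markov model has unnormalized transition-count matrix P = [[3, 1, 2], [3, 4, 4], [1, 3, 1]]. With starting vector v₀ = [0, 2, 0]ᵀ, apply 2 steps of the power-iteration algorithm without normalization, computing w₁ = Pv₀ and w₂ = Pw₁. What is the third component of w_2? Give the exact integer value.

w1 = Pv₀ = (3·0 + 1·2 + 2·0; 3·0 + 4·2 + 4·0; 1·0 + 3·2 + 1·0) = (2, 8, 6)
w2 = Pw1 = (3·2 + 1·8 + 2·6; 3·2 + 4·8 + 4·6; 1·2 + 3·8 + 1·6) = (26, 62, 32)
The requested component of w2 is 32.

32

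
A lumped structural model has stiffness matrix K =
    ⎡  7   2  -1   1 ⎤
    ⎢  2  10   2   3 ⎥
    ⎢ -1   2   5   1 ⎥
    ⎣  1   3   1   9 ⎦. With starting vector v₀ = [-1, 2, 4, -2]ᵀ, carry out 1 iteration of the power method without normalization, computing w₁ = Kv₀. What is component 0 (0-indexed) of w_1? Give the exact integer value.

-9

w1 = Kv₀ = (7·(-1) + 2·2 + (-1)·4 + 1·(-2); 2·(-1) + 10·2 + 2·4 + 3·(-2); (-1)·(-1) + 2·2 + 5·4 + 1·(-2); 1·(-1) + 3·2 + 1·4 + 9·(-2)) = (-9, 20, 23, -9)
The requested component of w1 is -9.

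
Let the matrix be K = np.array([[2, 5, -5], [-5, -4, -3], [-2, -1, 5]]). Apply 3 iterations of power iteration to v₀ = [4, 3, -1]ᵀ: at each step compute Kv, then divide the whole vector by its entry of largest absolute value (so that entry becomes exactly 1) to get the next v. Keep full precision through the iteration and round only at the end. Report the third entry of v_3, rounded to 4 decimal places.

Kv0 = (28.00000, -29.00000, -16.00000); divide by -29.00000 → v1 = (-0.96552, 1.00000, 0.55172)
Kv1 = (0.31034, -0.82759, 3.68966); divide by 3.68966 → v2 = (0.08411, -0.22430, 1.00000)
Kv2 = (-5.95327, -2.52336, 5.05607); divide by -5.95327 → v3 = (1.00000, 0.42386, -0.84929)
Requested entry of v3: -541/637 = -0.8493

-0.8493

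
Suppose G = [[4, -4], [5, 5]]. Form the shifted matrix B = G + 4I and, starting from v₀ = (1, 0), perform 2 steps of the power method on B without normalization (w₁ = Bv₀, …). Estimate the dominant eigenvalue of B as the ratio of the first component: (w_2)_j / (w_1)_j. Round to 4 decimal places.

μ ≈ 5.5000

B = G + 4I has rows (8, -4); (5, 9)
w1 = Bv₀ = (8·1 + (-4)·0; 5·1 + 9·0) = (8, 5)
w2 = Bw1 = (8·8 + (-4)·5; 5·8 + 9·5) = (44, 85)
Ratio: 44/8 = 5.5000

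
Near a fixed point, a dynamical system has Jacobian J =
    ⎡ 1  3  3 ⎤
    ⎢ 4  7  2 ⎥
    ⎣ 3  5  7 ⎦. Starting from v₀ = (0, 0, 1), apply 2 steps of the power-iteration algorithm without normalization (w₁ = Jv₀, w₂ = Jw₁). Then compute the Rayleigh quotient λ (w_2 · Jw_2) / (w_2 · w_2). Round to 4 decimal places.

11.8119

w1 = Jv₀ = (3, 2, 7)
w2 = Jw1 = (30, 40, 68)
Jw2 = (354, 536, 766)
w2·Jw2 = 30·354 + 40·536 + 68·766 = 84148; w2·w2 = 30·30 + 40·40 + 68·68 = 7124
λ ≈ 84148/7124 = 11.8119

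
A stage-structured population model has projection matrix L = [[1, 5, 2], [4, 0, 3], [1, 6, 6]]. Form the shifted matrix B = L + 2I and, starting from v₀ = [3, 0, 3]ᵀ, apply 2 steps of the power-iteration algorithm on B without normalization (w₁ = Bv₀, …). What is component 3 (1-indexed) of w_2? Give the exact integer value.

357

B = L + 2I has rows (3, 5, 2); (4, 2, 3); (1, 6, 8)
w1 = Bv₀ = (15, 21, 27)
w2 = Bw1 = (204, 183, 357)
Requested component of w2: 357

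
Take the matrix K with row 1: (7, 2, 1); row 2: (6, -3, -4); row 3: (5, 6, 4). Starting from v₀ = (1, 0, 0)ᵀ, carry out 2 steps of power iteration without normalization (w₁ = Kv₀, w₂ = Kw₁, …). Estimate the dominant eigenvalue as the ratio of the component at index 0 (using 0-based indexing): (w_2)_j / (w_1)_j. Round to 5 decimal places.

w1 = Kv₀ = (7·1 + 2·0 + 1·0; 6·1 + (-3)·0 + (-4)·0; 5·1 + 6·0 + 4·0) = (7, 6, 5)
w2 = Kw1 = (7·7 + 2·6 + 1·5; 6·7 + (-3)·6 + (-4)·5; 5·7 + 6·6 + 4·5) = (66, 4, 91)
Ratio at component: 66 / 7 = 9.42857

9.42857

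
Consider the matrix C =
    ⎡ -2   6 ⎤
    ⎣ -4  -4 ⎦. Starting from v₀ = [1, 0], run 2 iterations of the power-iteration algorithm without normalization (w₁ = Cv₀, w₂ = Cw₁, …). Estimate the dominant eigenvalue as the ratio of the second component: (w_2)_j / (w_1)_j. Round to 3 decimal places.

w1 = Cv₀ = ((-2)·1 + 6·0; (-4)·1 + (-4)·0) = (-2, -4)
w2 = Cw1 = ((-2)·(-2) + 6·(-4); (-4)·(-2) + (-4)·(-4)) = (-20, 24)
Ratio at component: 24 / -4 = -6.000

-6.000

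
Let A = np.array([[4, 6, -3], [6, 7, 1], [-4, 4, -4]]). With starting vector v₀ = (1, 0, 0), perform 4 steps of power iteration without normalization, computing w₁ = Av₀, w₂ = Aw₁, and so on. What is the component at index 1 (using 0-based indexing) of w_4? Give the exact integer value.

9126

w1 = Av₀ = (4, 6, -4)
w2 = Aw1 = (64, 62, 24)
w3 = Aw2 = (556, 842, -104)
w4 = Aw3 = (7588, 9126, 1560)
The requested component of w4 is 9126.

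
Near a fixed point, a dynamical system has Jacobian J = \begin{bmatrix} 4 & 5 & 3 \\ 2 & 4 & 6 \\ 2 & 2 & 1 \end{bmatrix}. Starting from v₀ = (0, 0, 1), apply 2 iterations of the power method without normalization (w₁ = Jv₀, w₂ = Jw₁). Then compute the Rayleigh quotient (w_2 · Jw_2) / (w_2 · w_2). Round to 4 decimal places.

w1 = Jv₀ = (4·0 + 5·0 + 3·1; 2·0 + 4·0 + 6·1; 2·0 + 2·0 + 1·1) = (3, 6, 1)
w2 = Jw1 = (4·3 + 5·6 + 3·1; 2·3 + 4·6 + 6·1; 2·3 + 2·6 + 1·1) = (45, 36, 19)
Jw2 = (417, 348, 181)
w2·Jw2 = 45·417 + 36·348 + 19·181 = 34732; w2·w2 = 45·45 + 36·36 + 19·19 = 3682
λ ≈ 34732/3682 = 9.4329

9.4329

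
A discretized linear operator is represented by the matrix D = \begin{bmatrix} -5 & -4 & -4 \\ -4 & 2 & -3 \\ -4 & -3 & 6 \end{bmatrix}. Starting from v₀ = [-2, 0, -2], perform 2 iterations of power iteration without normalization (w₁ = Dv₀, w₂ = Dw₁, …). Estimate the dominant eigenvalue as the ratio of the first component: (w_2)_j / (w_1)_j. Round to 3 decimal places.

λ ≈ -7.222

w1 = Dv₀ = ((-5)·(-2) + (-4)·0 + (-4)·(-2); (-4)·(-2) + 2·0 + (-3)·(-2); (-4)·(-2) + (-3)·0 + 6·(-2)) = (18, 14, -4)
w2 = Dw1 = ((-5)·18 + (-4)·14 + (-4)·(-4); (-4)·18 + 2·14 + (-3)·(-4); (-4)·18 + (-3)·14 + 6·(-4)) = (-130, -32, -138)
Ratio at component: -130 / 18 = -7.222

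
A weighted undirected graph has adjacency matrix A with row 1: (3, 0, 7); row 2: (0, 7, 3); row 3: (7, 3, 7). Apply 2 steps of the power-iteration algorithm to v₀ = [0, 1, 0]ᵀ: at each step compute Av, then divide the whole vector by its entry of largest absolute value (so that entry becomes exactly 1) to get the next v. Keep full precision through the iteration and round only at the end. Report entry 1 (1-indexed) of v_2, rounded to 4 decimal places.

0.3621

Av0 = (0.00000, 7.00000, 3.00000); divide by 7.00000 → v1 = (0.00000, 1.00000, 0.42857)
Av1 = (3.00000, 8.28571, 6.00000); divide by 8.28571 → v2 = (0.36207, 1.00000, 0.72414)
Requested entry of v2: 21/58 = 0.3621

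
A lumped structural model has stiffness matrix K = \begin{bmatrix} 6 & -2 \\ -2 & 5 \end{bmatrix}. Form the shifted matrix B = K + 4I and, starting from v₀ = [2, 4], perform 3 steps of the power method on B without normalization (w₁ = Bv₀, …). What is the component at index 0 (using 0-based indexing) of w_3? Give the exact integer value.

B = K + 4I has rows (10, -2); (-2, 9)
w1 = Bv₀ = (12, 32)
w2 = Bw1 = (56, 264)
w3 = Bw2 = (32, 2264)
Requested component of w3: 32

32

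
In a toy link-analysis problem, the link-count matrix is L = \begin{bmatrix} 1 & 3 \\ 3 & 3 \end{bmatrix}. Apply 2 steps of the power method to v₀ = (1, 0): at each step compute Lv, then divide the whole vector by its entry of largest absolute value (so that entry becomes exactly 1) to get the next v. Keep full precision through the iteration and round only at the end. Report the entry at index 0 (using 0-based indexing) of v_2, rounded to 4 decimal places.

Lv0 = (1.00000, 3.00000); divide by 3.00000 → v1 = (0.33333, 1.00000)
Lv1 = (3.33333, 4.00000); divide by 4.00000 → v2 = (0.83333, 1.00000)
Requested entry of v2: 10/12 = 0.8333

0.8333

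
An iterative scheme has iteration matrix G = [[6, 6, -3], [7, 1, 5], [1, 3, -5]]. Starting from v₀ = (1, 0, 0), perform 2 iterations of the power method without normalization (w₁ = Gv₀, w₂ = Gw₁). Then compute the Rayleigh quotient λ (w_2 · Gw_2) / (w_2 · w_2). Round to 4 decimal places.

w1 = Gv₀ = (6, 7, 1)
w2 = Gw1 = (75, 54, 22)
Gw2 = (708, 689, 127)
w2·Gw2 = 75·708 + 54·689 + 22·127 = 93100; w2·w2 = 75·75 + 54·54 + 22·22 = 9025
λ ≈ 93100/9025 = 10.3158

λ ≈ 10.3158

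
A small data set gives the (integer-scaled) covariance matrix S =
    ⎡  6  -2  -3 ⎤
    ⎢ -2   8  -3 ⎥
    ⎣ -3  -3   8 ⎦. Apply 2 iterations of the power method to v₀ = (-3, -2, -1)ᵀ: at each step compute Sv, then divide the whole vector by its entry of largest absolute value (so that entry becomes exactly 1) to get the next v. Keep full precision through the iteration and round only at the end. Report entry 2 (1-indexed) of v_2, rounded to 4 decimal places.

Sv0 = (-11.00000, -7.00000, 7.00000); divide by -11.00000 → v1 = (1.00000, 0.63636, -0.63636)
Sv1 = (6.63636, 5.00000, -10.00000); divide by -10.00000 → v2 = (-0.66364, -0.50000, 1.00000)
Requested entry of v2: -55/110 = -0.5000

-0.5000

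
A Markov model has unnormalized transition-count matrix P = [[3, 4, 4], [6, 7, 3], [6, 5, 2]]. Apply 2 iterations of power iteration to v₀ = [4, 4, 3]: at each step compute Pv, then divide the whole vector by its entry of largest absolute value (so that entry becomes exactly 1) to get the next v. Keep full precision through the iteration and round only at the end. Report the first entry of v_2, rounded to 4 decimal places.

Pv0 = (40.00000, 61.00000, 50.00000); divide by 61.00000 → v1 = (0.65574, 1.00000, 0.81967)
Pv1 = (9.24590, 13.39344, 10.57377); divide by 13.39344 → v2 = (0.69033, 1.00000, 0.78947)
Requested entry of v2: 564/817 = 0.6903

0.6903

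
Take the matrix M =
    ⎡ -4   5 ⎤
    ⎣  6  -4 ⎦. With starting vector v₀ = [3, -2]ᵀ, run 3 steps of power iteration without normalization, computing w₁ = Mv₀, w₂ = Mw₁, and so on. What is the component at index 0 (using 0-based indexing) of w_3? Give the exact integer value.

-2052

w1 = Mv₀ = ((-4)·3 + 5·(-2); 6·3 + (-4)·(-2)) = (-22, 26)
w2 = Mw1 = ((-4)·(-22) + 5·26; 6·(-22) + (-4)·26) = (218, -236)
w3 = Mw2 = (-2052, 2252)
The requested component of w3 is -2052.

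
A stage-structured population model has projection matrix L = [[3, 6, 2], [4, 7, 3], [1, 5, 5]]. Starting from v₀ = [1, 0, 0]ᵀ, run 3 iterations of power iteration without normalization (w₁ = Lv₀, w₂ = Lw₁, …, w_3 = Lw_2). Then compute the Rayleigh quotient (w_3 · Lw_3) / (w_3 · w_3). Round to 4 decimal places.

w1 = Lv₀ = (3·1 + 6·0 + 2·0; 4·1 + 7·0 + 3·0; 1·1 + 5·0 + 5·0) = (3, 4, 1)
w2 = Lw1 = (3·3 + 6·4 + 2·1; 4·3 + 7·4 + 3·1; 1·3 + 5·4 + 5·1) = (35, 43, 28)
w3 = Lw2 = (419, 525, 390)
Lw3 = (5187, 6521, 4994)
w3·Lw3 = 419·5187 + 525·6521 + 390·4994 = 7544538; w3·w3 = 419·419 + 525·525 + 390·390 = 603286
λ ≈ 7544538/603286 = 12.5057

λ ≈ 12.5057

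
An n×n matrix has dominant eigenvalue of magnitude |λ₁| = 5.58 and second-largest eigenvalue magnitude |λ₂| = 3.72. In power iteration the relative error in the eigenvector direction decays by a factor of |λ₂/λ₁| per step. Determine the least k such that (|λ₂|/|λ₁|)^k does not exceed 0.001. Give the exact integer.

18

|λ₂/λ₁| = 3.72/5.58 = 0.66667
Need k ≥ ln(0.001) / ln(0.66667) = -6.9078 / -0.4055 ≈ 17.037
Smallest integer k satisfying the bound: 18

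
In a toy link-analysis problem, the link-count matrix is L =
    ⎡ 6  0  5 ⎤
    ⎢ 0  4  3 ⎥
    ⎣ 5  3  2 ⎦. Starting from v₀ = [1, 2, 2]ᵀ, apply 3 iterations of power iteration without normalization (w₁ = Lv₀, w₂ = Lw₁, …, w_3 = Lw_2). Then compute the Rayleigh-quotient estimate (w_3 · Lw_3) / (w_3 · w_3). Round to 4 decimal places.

w1 = Lv₀ = (16, 14, 15)
w2 = Lw1 = (171, 101, 152)
w3 = Lw2 = (1786, 860, 1462)
Lw3 = (18026, 7826, 14434)
w3·Lw3 = 1786·18026 + 860·7826 + 1462·14434 = 60027304; w3·w3 = 1786·1786 + 860·860 + 1462·1462 = 6066840
λ ≈ 60027304/6066840 = 9.8943

9.8943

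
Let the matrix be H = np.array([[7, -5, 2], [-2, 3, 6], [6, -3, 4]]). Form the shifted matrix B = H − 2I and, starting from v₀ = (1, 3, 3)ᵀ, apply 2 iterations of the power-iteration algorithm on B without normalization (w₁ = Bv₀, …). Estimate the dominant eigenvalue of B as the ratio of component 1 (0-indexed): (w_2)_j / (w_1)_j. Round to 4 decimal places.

B = H − 2I has rows (5, -5, 2); (-2, 1, 6); (6, -3, 2)
w1 = Bv₀ = (5·1 + (-5)·3 + 2·3; (-2)·1 + 1·3 + 6·3; 6·1 + (-3)·3 + 2·3) = (-4, 19, 3)
w2 = Bw1 = (5·(-4) + (-5)·19 + 2·3; (-2)·(-4) + 1·19 + 6·3; 6·(-4) + (-3)·19 + 2·3) = (-109, 45, -75)
Ratio: 45/19 = 2.3684

2.3684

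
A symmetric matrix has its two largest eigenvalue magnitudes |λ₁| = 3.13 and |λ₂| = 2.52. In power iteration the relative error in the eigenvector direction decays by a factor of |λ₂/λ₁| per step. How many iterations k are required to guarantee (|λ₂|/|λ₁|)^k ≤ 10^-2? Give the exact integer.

22

|λ₂/λ₁| = 2.52/3.13 = 0.80511
Need k ≥ ln(10^-2) / ln(0.80511) = -4.6052 / -0.2168 ≈ 21.244
Smallest integer k satisfying the bound: 22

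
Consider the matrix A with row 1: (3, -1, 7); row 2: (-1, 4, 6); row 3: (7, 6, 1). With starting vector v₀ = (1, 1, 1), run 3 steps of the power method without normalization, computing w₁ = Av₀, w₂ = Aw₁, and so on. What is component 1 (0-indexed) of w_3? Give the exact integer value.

w1 = Av₀ = (9, 9, 14)
w2 = Aw1 = (116, 111, 131)
w3 = Aw2 = (1154, 1114, 1609)
The requested component of w3 is 1114.

1114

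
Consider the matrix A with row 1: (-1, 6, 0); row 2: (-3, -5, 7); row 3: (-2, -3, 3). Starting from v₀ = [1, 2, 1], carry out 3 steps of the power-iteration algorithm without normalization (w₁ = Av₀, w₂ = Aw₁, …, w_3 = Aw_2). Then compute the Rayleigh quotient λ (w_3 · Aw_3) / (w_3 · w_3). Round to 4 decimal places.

-0.9881

w1 = Av₀ = ((-1)·1 + 6·2 + 0·1; (-3)·1 + (-5)·2 + 7·1; (-2)·1 + (-3)·2 + 3·1) = (11, -6, -5)
w2 = Aw1 = ((-1)·11 + 6·(-6) + 0·(-5); (-3)·11 + (-5)·(-6) + 7·(-5); (-2)·11 + (-3)·(-6) + 3·(-5)) = (-47, -38, -19)
w3 = Aw2 = (-181, 198, 151)
Aw3 = (1369, 610, 221)
w3·Aw3 = (-181)·1369 + 198·610 + 151·221 = -93638; w3·w3 = (-181)·(-181) + 198·198 + 151·151 = 94766
λ ≈ -93638/94766 = -0.9881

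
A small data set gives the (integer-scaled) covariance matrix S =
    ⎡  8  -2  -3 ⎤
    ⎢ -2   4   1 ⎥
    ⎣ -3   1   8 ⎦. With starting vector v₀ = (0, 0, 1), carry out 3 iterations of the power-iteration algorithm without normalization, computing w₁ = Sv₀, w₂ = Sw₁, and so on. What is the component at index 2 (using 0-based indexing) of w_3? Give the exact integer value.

760

w1 = Sv₀ = (8·0 + (-2)·0 + (-3)·1; (-2)·0 + 4·0 + 1·1; (-3)·0 + 1·0 + 8·1) = (-3, 1, 8)
w2 = Sw1 = (8·(-3) + (-2)·1 + (-3)·8; (-2)·(-3) + 4·1 + 1·8; (-3)·(-3) + 1·1 + 8·8) = (-50, 18, 74)
w3 = Sw2 = (-658, 246, 760)
The requested component of w3 is 760.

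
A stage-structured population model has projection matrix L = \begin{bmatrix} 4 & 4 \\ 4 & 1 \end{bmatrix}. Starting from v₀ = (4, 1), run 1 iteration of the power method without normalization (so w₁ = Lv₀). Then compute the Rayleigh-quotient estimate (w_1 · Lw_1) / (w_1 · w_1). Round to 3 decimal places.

w1 = Lv₀ = (4·4 + 4·1; 4·4 + 1·1) = (20, 17)
Lw1 = (148, 97)
w1·Lw1 = 20·148 + 17·97 = 4609; w1·w1 = 20·20 + 17·17 = 689
λ ≈ 4609/689 = 6.689

λ ≈ 6.689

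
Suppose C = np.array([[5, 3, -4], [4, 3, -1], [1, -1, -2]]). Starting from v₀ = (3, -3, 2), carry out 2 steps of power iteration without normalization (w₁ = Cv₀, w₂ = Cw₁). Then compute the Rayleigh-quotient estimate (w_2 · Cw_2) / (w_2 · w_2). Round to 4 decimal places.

λ ≈ 4.6316

w1 = Cv₀ = (5·3 + 3·(-3) + (-4)·2; 4·3 + 3·(-3) + (-1)·2; 1·3 + (-1)·(-3) + (-2)·2) = (-2, 1, 2)
w2 = Cw1 = (5·(-2) + 3·1 + (-4)·2; 4·(-2) + 3·1 + (-1)·2; 1·(-2) + (-1)·1 + (-2)·2) = (-15, -7, -7)
Cw2 = (-68, -74, 6)
w2·Cw2 = (-15)·(-68) + (-7)·(-74) + (-7)·6 = 1496; w2·w2 = (-15)·(-15) + (-7)·(-7) + (-7)·(-7) = 323
λ ≈ 1496/323 = 4.6316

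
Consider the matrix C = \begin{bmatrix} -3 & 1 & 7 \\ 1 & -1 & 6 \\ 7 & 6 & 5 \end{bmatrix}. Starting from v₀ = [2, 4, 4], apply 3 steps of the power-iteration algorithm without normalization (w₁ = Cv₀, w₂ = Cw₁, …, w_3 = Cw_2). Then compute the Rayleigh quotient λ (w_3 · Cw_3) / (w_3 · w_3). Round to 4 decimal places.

w1 = Cv₀ = ((-3)·2 + 1·4 + 7·4; 1·2 + (-1)·4 + 6·4; 7·2 + 6·4 + 5·4) = (26, 22, 58)
w2 = Cw1 = ((-3)·26 + 1·22 + 7·58; 1·26 + (-1)·22 + 6·58; 7·26 + 6·22 + 5·58) = (350, 352, 604)
w3 = Cw2 = (3530, 3622, 7582)
Cw3 = (46106, 45400, 84352)
w3·Cw3 = 3530·46106 + 3622·45400 + 7582·84352 = 966749844; w3·w3 = 3530·3530 + 3622·3622 + 7582·7582 = 83066508
λ ≈ 966749844/83066508 = 11.6383

11.6383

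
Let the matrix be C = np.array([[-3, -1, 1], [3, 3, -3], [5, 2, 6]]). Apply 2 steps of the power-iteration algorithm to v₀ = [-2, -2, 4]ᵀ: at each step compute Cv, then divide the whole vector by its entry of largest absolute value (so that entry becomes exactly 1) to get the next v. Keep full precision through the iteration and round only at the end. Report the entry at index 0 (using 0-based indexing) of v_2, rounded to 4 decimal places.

Cv0 = (12.00000, -24.00000, 10.00000); divide by -24.00000 → v1 = (-0.50000, 1.00000, -0.41667)
Cv1 = (0.08333, 2.75000, -3.00000); divide by -3.00000 → v2 = (-0.02778, -0.91667, 1.00000)
Requested entry of v2: -2/72 = -0.0278

-0.0278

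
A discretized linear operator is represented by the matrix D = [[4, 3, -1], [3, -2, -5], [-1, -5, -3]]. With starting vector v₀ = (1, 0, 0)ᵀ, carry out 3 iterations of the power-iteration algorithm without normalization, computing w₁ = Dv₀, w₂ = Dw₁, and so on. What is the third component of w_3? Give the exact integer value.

w1 = Dv₀ = (4·1 + 3·0 + (-1)·0; 3·1 + (-2)·0 + (-5)·0; (-1)·1 + (-5)·0 + (-3)·0) = (4, 3, -1)
w2 = Dw1 = (4·4 + 3·3 + (-1)·(-1); 3·4 + (-2)·3 + (-5)·(-1); (-1)·4 + (-5)·3 + (-3)·(-1)) = (26, 11, -16)
w3 = Dw2 = (153, 136, -33)
The requested component of w3 is -33.

-33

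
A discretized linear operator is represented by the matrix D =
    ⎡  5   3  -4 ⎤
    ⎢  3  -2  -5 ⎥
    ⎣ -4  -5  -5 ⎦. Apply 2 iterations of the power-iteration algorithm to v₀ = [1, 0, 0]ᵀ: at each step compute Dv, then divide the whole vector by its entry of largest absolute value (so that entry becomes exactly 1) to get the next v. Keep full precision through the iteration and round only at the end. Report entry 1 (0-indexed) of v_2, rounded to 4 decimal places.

Dv0 = (5.00000, 3.00000, -4.00000); divide by 5.00000 → v1 = (1.00000, 0.60000, -0.80000)
Dv1 = (10.00000, 5.80000, -3.00000); divide by 10.00000 → v2 = (1.00000, 0.58000, -0.30000)
Requested entry of v2: 29/50 = 0.5800

0.5800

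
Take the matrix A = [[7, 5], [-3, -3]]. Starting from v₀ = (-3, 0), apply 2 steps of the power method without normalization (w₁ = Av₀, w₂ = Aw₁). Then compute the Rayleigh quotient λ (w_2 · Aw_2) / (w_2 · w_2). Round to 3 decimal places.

w1 = Av₀ = (7·(-3) + 5·0; (-3)·(-3) + (-3)·0) = (-21, 9)
w2 = Aw1 = (7·(-21) + 5·9; (-3)·(-21) + (-3)·9) = (-102, 36)
Aw2 = (-534, 198)
w2·Aw2 = (-102)·(-534) + 36·198 = 61596; w2·w2 = (-102)·(-102) + 36·36 = 11700
λ ≈ 61596/11700 = 5.265

λ ≈ 5.265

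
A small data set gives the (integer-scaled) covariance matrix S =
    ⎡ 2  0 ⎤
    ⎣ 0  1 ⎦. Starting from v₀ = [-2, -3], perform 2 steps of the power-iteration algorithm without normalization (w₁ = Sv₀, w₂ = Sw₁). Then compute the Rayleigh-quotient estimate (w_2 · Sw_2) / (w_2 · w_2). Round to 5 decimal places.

w1 = Sv₀ = (2·(-2) + 0·(-3); 0·(-2) + 1·(-3)) = (-4, -3)
w2 = Sw1 = (2·(-4) + 0·(-3); 0·(-4) + 1·(-3)) = (-8, -3)
Sw2 = (-16, -3)
w2·Sw2 = (-8)·(-16) + (-3)·(-3) = 137; w2·w2 = (-8)·(-8) + (-3)·(-3) = 73
λ ≈ 137/73 = 1.87671

1.87671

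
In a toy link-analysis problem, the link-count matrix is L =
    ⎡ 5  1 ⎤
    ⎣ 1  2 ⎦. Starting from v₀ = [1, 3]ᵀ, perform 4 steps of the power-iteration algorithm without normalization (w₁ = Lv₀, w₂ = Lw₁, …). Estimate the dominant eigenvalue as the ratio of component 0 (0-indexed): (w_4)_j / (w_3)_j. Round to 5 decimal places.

w1 = Lv₀ = (5·1 + 1·3; 1·1 + 2·3) = (8, 7)
w2 = Lw1 = (5·8 + 1·7; 1·8 + 2·7) = (47, 22)
w3 = Lw2 = (257, 91)
w4 = Lw3 = (1376, 439)
Ratio at component: 1376 / 257 = 5.35409

λ ≈ 5.35409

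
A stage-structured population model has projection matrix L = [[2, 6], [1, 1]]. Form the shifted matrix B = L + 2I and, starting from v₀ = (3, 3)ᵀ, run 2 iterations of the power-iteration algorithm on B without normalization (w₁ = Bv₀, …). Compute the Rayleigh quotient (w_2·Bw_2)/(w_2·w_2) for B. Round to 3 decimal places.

6.046

B = L + 2I has rows (4, 6); (1, 3)
w1 = Bv₀ = (30, 12)
w2 = Bw1 = (192, 66)
Bw2 = (1164, 390)
w2·Bw2 = 249228; w2·w2 = 41220; μ ≈ 249228/41220 = 6.046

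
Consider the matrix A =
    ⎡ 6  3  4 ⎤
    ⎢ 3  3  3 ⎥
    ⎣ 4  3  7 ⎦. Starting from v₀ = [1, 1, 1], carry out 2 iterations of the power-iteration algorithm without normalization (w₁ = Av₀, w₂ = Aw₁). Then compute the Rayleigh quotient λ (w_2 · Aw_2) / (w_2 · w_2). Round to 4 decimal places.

w1 = Av₀ = (6·1 + 3·1 + 4·1; 3·1 + 3·1 + 3·1; 4·1 + 3·1 + 7·1) = (13, 9, 14)
w2 = Aw1 = (6·13 + 3·9 + 4·14; 3·13 + 3·9 + 3·14; 4·13 + 3·9 + 7·14) = (161, 108, 177)
Aw2 = (1998, 1338, 2207)
w2·Aw2 = 161·1998 + 108·1338 + 177·2207 = 856821; w2·w2 = 161·161 + 108·108 + 177·177 = 68914
λ ≈ 856821/68914 = 12.4332

λ ≈ 12.4332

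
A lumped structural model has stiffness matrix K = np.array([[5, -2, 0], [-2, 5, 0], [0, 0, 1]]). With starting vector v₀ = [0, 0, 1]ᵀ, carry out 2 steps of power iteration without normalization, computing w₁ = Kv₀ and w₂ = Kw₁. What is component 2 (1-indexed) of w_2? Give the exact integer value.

0

w1 = Kv₀ = (5·0 + (-2)·0 + 0·1; (-2)·0 + 5·0 + 0·1; 0·0 + 0·0 + 1·1) = (0, 0, 1)
w2 = Kw1 = (5·0 + (-2)·0 + 0·1; (-2)·0 + 5·0 + 0·1; 0·0 + 0·0 + 1·1) = (0, 0, 1)
The requested component of w2 is 0.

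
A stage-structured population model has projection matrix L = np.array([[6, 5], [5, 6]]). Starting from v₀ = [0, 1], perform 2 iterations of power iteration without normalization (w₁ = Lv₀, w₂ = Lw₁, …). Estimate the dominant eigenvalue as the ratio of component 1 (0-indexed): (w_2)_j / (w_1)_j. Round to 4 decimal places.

λ ≈ 10.1667

w1 = Lv₀ = (5, 6)
w2 = Lw1 = (60, 61)
Ratio at component: 61 / 6 = 10.1667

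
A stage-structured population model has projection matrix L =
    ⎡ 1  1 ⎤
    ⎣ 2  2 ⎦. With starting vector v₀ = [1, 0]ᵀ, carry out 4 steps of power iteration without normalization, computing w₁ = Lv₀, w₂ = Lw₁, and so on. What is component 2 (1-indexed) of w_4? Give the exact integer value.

54

w1 = Lv₀ = (1·1 + 1·0; 2·1 + 2·0) = (1, 2)
w2 = Lw1 = (1·1 + 1·2; 2·1 + 2·2) = (3, 6)
w3 = Lw2 = (9, 18)
w4 = Lw3 = (27, 54)
The requested component of w4 is 54.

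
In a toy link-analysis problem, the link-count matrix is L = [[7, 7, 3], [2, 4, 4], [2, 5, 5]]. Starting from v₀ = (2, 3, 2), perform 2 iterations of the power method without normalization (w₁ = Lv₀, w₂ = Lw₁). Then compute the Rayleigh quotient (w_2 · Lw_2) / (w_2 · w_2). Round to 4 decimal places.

λ ≈ 12.5783

w1 = Lv₀ = (7·2 + 7·3 + 3·2; 2·2 + 4·3 + 4·2; 2·2 + 5·3 + 5·2) = (41, 24, 29)
w2 = Lw1 = (7·41 + 7·24 + 3·29; 2·41 + 4·24 + 4·29; 2·41 + 5·24 + 5·29) = (542, 294, 347)
Lw2 = (6893, 3648, 4289)
w2·Lw2 = 542·6893 + 294·3648 + 347·4289 = 6296801; w2·w2 = 542·542 + 294·294 + 347·347 = 500609
λ ≈ 6296801/500609 = 12.5783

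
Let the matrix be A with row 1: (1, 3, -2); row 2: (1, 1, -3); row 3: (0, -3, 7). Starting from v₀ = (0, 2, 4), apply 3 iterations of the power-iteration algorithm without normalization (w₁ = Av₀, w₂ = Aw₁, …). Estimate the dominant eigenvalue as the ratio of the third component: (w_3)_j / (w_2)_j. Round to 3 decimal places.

w1 = Av₀ = (-2, -10, 22)
w2 = Aw1 = (-76, -78, 184)
w3 = Aw2 = (-678, -706, 1522)
Ratio at component: 1522 / 184 = 8.272

8.272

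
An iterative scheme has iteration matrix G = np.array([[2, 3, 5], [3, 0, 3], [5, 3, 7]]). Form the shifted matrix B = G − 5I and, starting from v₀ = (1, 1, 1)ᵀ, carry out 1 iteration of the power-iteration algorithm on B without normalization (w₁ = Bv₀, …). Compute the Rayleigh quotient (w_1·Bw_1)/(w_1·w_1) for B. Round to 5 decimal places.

B = G − 5I has rows (-3, 3, 5); (3, -5, 3); (5, 3, 2)
w1 = Bv₀ = ((-3)·1 + 3·1 + 5·1; 3·1 + (-5)·1 + 3·1; 5·1 + 3·1 + 2·1) = (5, 1, 10)
Bw1 = (38, 40, 48)
w1·Bw1 = 710; w1·w1 = 126; μ ≈ 710/126 = 5.63492

5.63492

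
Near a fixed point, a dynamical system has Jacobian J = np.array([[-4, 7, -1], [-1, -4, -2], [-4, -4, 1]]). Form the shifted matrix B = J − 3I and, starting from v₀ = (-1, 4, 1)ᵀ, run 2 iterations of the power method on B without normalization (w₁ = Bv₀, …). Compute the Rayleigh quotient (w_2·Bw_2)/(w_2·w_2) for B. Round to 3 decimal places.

B = J − 3I has rows (-7, 7, -1); (-1, -7, -2); (-4, -4, -2)
w1 = Bv₀ = (34, -29, -14)
w2 = Bw1 = (-427, 197, 8)
Bw2 = (4360, -968, 904)
w2·Bw2 = -2045184; w2·w2 = 221202; μ ≈ -2045184/221202 = -9.246

μ ≈ -9.246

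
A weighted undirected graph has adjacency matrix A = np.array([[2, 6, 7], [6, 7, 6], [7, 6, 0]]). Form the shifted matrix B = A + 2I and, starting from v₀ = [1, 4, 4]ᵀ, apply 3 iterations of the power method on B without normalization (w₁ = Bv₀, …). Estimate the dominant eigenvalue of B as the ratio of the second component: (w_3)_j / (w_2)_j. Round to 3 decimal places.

18.067

B = A + 2I has rows (4, 6, 7); (6, 9, 6); (7, 6, 2)
w1 = Bv₀ = (4·1 + 6·4 + 7·4; 6·1 + 9·4 + 6·4; 7·1 + 6·4 + 2·4) = (56, 66, 39)
w2 = Bw1 = (4·56 + 6·66 + 7·39; 6·56 + 9·66 + 6·39; 7·56 + 6·66 + 2·39) = (893, 1164, 866)
w3 = Bw2 = (16618, 21030, 14967)
Ratio: 21030/1164 = 18.067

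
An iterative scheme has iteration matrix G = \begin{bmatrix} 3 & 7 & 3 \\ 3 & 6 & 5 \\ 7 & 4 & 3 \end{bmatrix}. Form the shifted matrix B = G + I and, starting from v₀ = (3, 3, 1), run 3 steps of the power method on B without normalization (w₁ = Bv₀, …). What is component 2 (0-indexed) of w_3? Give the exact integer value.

B = G + I has rows (4, 7, 3); (3, 7, 5); (7, 4, 4)
w1 = Bv₀ = (4·3 + 7·3 + 3·1; 3·3 + 7·3 + 5·1; 7·3 + 4·3 + 4·1) = (36, 35, 37)
w2 = Bw1 = (4·36 + 7·35 + 3·37; 3·36 + 7·35 + 5·37; 7·36 + 4·35 + 4·37) = (500, 538, 540)
w3 = Bw2 = (7386, 7966, 7812)
Requested component of w3: 7812

7812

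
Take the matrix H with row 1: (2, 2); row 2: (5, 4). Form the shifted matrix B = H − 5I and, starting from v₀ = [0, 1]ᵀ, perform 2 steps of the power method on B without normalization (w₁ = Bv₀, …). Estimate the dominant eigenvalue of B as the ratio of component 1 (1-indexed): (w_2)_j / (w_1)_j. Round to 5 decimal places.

-4.00000

B = H − 5I has rows (-3, 2); (5, -1)
w1 = Bv₀ = (2, -1)
w2 = Bw1 = (-8, 11)
Ratio: -8/2 = -4.00000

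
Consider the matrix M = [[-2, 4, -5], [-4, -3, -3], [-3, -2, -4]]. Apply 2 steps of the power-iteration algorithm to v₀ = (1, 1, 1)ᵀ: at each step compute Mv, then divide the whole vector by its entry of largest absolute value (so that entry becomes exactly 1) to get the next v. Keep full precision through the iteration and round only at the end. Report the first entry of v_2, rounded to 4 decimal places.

0.1594

Mv0 = (-3.00000, -10.00000, -9.00000); divide by -10.00000 → v1 = (0.30000, 1.00000, 0.90000)
Mv1 = (-1.10000, -6.90000, -6.50000); divide by -6.90000 → v2 = (0.15942, 1.00000, 0.94203)
Requested entry of v2: 11/69 = 0.1594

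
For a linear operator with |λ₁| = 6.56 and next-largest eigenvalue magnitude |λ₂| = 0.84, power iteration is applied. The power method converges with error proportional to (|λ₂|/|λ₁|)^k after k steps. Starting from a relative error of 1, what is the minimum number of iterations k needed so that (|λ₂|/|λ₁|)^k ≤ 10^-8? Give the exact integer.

9

|λ₂/λ₁| = 0.84/6.56 = 0.12805
Need k ≥ ln(10^-8) / ln(0.12805) = -18.4207 / -2.0553 ≈ 8.962
Smallest integer k satisfying the bound: 9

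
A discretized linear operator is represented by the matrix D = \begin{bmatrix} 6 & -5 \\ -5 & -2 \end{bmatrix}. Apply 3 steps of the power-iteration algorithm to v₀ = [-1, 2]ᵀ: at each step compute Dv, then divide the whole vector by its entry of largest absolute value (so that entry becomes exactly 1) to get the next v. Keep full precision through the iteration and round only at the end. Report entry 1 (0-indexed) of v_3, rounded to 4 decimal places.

-0.3504

Dv0 = (-16.00000, 1.00000); divide by -16.00000 → v1 = (1.00000, -0.06250)
Dv1 = (6.31250, -4.87500); divide by 6.31250 → v2 = (1.00000, -0.77228)
Dv2 = (9.86139, -3.45545); divide by 9.86139 → v3 = (1.00000, -0.35040)
Requested entry of v3: 349/-996 = -0.3504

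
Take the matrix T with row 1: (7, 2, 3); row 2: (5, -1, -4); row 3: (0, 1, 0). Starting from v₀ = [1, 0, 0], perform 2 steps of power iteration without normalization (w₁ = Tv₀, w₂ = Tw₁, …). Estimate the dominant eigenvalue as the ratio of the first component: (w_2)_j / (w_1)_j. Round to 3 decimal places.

w1 = Tv₀ = (7, 5, 0)
w2 = Tw1 = (59, 30, 5)
Ratio at component: 59 / 7 = 8.429

8.429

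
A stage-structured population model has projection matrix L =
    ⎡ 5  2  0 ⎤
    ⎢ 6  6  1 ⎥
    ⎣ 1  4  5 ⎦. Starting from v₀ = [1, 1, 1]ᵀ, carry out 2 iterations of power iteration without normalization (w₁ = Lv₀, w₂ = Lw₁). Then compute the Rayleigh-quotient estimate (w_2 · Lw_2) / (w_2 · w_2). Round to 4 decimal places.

w1 = Lv₀ = (5·1 + 2·1 + 0·1; 6·1 + 6·1 + 1·1; 1·1 + 4·1 + 5·1) = (7, 13, 10)
w2 = Lw1 = (5·7 + 2·13 + 0·10; 6·7 + 6·13 + 1·10; 1·7 + 4·13 + 5·10) = (61, 130, 109)
Lw2 = (565, 1255, 1126)
w2·Lw2 = 61·565 + 130·1255 + 109·1126 = 320349; w2·w2 = 61·61 + 130·130 + 109·109 = 32502
λ ≈ 320349/32502 = 9.8563

λ ≈ 9.8563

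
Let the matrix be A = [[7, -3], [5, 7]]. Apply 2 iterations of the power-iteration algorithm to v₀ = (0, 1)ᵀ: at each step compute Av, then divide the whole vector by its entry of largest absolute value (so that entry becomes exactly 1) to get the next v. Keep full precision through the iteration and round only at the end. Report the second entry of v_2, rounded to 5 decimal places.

Av0 = (-3.000000, 7.000000); divide by 7.000000 → v1 = (-0.428571, 1.000000)
Av1 = (-6.000000, 4.857143); divide by -6.000000 → v2 = (1.000000, -0.809524)
Requested entry of v2: 34/-42 = -0.80952

-0.80952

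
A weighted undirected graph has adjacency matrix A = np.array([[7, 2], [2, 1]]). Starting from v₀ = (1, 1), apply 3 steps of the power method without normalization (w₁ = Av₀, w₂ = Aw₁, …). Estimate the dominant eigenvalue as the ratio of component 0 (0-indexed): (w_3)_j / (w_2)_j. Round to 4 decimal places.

w1 = Av₀ = (7·1 + 2·1; 2·1 + 1·1) = (9, 3)
w2 = Aw1 = (7·9 + 2·3; 2·9 + 1·3) = (69, 21)
w3 = Aw2 = (525, 159)
Ratio at component: 525 / 69 = 7.6087

7.6087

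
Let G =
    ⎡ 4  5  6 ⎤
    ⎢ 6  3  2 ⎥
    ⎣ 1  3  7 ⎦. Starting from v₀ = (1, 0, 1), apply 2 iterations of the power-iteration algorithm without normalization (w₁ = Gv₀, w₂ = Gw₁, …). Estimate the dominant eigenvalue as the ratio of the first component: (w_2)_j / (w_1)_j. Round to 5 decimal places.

w1 = Gv₀ = (10, 8, 8)
w2 = Gw1 = (128, 100, 90)
Ratio at component: 128 / 10 = 12.80000

λ ≈ 12.80000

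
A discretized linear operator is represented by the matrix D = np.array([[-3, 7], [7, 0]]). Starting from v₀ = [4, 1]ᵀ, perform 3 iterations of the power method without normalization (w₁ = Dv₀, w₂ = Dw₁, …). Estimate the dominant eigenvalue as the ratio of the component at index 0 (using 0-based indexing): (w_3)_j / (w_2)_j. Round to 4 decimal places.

λ ≈ -4.1611

w1 = Dv₀ = (-5, 28)
w2 = Dw1 = (211, -35)
w3 = Dw2 = (-878, 1477)
Ratio at component: -878 / 211 = -4.1611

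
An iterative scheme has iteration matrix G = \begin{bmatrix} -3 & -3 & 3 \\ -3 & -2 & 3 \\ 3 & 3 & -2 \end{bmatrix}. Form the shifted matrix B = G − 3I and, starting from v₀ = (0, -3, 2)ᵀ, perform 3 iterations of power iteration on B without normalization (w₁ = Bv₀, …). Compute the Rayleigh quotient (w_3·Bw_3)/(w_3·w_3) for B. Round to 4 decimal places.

B = G − 3I has rows (-6, -3, 3); (-3, -5, 3); (3, 3, -5)
w1 = Bv₀ = (15, 21, -19)
w2 = Bw1 = (-210, -207, 203)
w3 = Bw2 = (2490, 2274, -2266)
Bw3 = (-28560, -25638, 25622)
w3·Bw3 = -187474664; w3·w3 = 16505932; μ ≈ -187474664/16505932 = -11.3580

μ ≈ -11.3580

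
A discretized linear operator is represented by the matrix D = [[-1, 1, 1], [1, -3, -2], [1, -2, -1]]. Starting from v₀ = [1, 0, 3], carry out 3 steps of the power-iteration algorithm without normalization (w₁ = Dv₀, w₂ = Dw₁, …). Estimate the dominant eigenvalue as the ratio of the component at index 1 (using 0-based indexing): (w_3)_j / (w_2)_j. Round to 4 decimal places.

w1 = Dv₀ = ((-1)·1 + 1·0 + 1·3; 1·1 + (-3)·0 + (-2)·3; 1·1 + (-2)·0 + (-1)·3) = (2, -5, -2)
w2 = Dw1 = ((-1)·2 + 1·(-5) + 1·(-2); 1·2 + (-3)·(-5) + (-2)·(-2); 1·2 + (-2)·(-5) + (-1)·(-2)) = (-9, 21, 14)
w3 = Dw2 = (44, -100, -65)
Ratio at component: -100 / 21 = -4.7619

λ ≈ -4.7619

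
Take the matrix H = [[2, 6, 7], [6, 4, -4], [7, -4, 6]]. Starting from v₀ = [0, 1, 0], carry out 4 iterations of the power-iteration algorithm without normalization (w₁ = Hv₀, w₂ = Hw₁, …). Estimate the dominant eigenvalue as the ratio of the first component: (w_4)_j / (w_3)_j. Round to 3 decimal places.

w1 = Hv₀ = (2·0 + 6·1 + 7·0; 6·0 + 4·1 + (-4)·0; 7·0 + (-4)·1 + 6·0) = (6, 4, -4)
w2 = Hw1 = (2·6 + 6·4 + 7·(-4); 6·6 + 4·4 + (-4)·(-4); 7·6 + (-4)·4 + 6·(-4)) = (8, 68, 2)
w3 = Hw2 = (438, 312, -204)
w4 = Hw3 = (1320, 4692, 594)
Ratio at component: 1320 / 438 = 3.014

λ ≈ 3.014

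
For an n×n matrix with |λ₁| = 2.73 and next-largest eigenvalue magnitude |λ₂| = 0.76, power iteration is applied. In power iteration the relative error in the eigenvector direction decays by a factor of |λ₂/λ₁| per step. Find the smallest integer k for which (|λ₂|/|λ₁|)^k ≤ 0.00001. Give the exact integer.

10

|λ₂/λ₁| = 0.76/2.73 = 0.27839
Need k ≥ ln(0.00001) / ln(0.27839) = -11.5129 / -1.2787 ≈ 9.003
Smallest integer k satisfying the bound: 10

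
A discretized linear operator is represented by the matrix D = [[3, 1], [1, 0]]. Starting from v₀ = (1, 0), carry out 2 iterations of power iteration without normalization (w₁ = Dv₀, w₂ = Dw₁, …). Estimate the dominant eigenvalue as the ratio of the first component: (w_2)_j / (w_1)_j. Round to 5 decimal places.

w1 = Dv₀ = (3, 1)
w2 = Dw1 = (10, 3)
Ratio at component: 10 / 3 = 3.33333

3.33333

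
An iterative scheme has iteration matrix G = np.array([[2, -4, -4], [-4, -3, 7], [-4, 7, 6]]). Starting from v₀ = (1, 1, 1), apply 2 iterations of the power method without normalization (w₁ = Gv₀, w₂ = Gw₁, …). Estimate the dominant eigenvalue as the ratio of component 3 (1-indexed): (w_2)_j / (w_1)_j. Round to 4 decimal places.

w1 = Gv₀ = (2·1 + (-4)·1 + (-4)·1; (-4)·1 + (-3)·1 + 7·1; (-4)·1 + 7·1 + 6·1) = (-6, 0, 9)
w2 = Gw1 = (2·(-6) + (-4)·0 + (-4)·9; (-4)·(-6) + (-3)·0 + 7·9; (-4)·(-6) + 7·0 + 6·9) = (-48, 87, 78)
Ratio at component: 78 / 9 = 8.6667

λ ≈ 8.6667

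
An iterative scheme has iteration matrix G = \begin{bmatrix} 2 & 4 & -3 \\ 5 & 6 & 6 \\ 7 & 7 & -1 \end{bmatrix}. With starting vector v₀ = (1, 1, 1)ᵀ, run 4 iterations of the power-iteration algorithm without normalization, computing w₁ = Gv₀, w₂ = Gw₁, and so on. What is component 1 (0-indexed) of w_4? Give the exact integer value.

23885

w1 = Gv₀ = (2·1 + 4·1 + (-3)·1; 5·1 + 6·1 + 6·1; 7·1 + 7·1 + (-1)·1) = (3, 17, 13)
w2 = Gw1 = (2·3 + 4·17 + (-3)·13; 5·3 + 6·17 + 6·13; 7·3 + 7·17 + (-1)·13) = (35, 195, 127)
w3 = Gw2 = (469, 2107, 1483)
w4 = Gw3 = (4917, 23885, 16549)
The requested component of w4 is 23885.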